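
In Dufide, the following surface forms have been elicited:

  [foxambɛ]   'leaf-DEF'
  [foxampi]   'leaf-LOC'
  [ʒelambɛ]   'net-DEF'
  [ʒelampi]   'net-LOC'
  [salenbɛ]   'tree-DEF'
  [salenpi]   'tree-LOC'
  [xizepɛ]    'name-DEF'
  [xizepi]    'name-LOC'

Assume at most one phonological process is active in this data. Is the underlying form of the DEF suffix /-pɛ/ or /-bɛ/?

/-bɛ/

The DEF morpheme has two allomorphs, [-bɛ] and [-pɛ].
The LOC suffix, which begins with [p], is invariant after every stem; so [p] is not altered by any rule here.
So the underlying form is /-bɛ/, and voiced stops become voiceless after a vowel.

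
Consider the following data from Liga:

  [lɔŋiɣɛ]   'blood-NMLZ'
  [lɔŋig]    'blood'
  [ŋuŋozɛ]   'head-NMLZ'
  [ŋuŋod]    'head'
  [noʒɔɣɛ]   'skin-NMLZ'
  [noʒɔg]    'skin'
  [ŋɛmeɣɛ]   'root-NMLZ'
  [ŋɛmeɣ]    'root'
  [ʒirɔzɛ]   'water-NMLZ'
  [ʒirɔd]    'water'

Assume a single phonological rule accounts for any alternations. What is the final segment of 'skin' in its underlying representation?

'skin' shows [ɣ] ~ [g] at the end of the stem ([noʒɔɣɛ] vs [noʒɔg]).
But 'root' keeps [ɣ] in both environments ([ŋɛmeɣɛ], [ŋɛmeɣ]), so there is no rule changing /ɣ/ to [g] in isolation.
The underlying segment must be /g/; voiced stops become fricatives between vowels, yielding [ɣ] there.

/g/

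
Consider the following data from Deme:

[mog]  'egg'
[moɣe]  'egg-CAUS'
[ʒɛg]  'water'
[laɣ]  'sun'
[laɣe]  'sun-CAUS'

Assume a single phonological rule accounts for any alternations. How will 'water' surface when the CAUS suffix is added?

[ʒɛɣe]

The root 'egg' surfaces as [mog] and [moɣe], with a stem-final [g] ~ [ɣ] alternation.
Compare 'sun', with invariant [ɣ] in [laɣ] and [laɣe]: an analysis with underlying /ɣ/ and a rule producing [g] in isolation would wrongly predict alternation here too.
The alternation reflects intervocalic spirantization: voiced stops become fricatives between vowels. /g/ is underlying.
From [ʒɛg] the stem 'water' is /ʒɛg/; between vowels this yields [ʒɛɣe].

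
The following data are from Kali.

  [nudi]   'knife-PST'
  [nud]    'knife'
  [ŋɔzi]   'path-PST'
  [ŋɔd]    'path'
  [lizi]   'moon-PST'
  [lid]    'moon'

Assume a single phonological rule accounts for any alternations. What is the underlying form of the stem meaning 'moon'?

/liz/

The stem for 'moon' ends in [z] in [lizi] but [d] in [lid].
But 'knife' keeps [d] in both environments ([nudi], [nud]), so there is no rule changing /d/ to [z] before the PST suffix.
So /z/ is underlying, and a rule of word-final hardening — voiced fricatives become stops word-finally — gives [d].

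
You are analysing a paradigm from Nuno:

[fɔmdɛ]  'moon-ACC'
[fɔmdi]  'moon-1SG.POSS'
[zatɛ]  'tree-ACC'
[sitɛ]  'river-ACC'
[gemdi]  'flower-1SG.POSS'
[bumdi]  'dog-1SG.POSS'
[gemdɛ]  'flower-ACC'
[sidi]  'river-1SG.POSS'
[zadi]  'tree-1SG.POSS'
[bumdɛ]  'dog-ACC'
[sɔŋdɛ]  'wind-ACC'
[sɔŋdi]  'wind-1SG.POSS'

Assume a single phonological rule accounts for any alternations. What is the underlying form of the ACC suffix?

/-tɛ/

The ACC morpheme has two allomorphs, [-dɛ] and [-tɛ].
By contrast the 1SG.POSS suffix keeps its initial [d] throughout — that segment must be underlying.
The ACC suffix is therefore /-tɛ/ underlyingly, with post-nasal voicing: voiceless stops become voiced after a nasal.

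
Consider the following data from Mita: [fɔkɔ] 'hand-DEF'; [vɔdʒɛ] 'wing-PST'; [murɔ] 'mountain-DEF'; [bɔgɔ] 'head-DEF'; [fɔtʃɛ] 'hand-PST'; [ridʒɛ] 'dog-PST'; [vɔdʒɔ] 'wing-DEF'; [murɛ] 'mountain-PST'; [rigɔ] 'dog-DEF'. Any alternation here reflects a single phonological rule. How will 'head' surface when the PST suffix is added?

[bɔdʒɛ]

In [ridʒɛ] and [rigɔ] the final segment of 'dog' alternates: [dʒ] ~ [g].
Compare 'wing', with invariant [dʒ] in [vɔdʒɛ] and [vɔdʒɔ]: an analysis with underlying /dʒ/ and a rule producing [g] before the DEF suffix would wrongly predict alternation here too.
Therefore /g/ is basic and [dʒ] is derived by palatalization before a front vowel (/k/ and /g/ become palato-alveolar [tʃ] and [dʒ] before a front vowel).
The one attested form of 'head', [bɔgɔ], shows underlying /bɔg/. Applying the same rule before a front vowel gives [bɔdʒɛ].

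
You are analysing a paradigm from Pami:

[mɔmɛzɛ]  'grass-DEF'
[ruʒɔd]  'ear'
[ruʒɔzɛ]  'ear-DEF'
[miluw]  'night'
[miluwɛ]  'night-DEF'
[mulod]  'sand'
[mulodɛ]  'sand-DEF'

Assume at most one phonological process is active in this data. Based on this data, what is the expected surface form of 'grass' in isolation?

[mɔmɛd]

'ear' shows [d] ~ [z] at the end of the stem ([ruʒɔd] vs [ruʒɔzɛ]).
If /d/ were underlying and a rule turned it into [z] before the DEF suffix, 'sand' would also alternate; but it has [d] in both [mulod] and [mulodɛ].
The alternation reflects word-final hardening: voiced fricatives become stops word-finally. /z/ is underlying.
The one attested form of 'grass', [mɔmɛzɛ], shows underlying /mɔmɛz/. Applying the same rule word-finally gives [mɔmɛd].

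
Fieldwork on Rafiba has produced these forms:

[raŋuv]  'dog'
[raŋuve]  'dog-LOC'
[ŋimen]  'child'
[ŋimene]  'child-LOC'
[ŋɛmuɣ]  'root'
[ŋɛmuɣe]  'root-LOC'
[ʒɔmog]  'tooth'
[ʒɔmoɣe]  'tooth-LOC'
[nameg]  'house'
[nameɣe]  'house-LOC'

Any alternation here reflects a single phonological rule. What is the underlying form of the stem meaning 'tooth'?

/ʒɔmog/

'tooth' shows [g] ~ [ɣ] at the end of the stem ([ʒɔmog] vs [ʒɔmoɣe]).
The stem 'root' ([ŋɛmuɣ], [ŋɛmuɣe]) shows [ɣ] unchanged in both environments, so [ɣ] cannot be basic with [g] derived in isolation.
The alternation reflects intervocalic spirantization: voiced stops become fricatives between vowels. /g/ is underlying.
So 'tooth' = /ʒɔmog/.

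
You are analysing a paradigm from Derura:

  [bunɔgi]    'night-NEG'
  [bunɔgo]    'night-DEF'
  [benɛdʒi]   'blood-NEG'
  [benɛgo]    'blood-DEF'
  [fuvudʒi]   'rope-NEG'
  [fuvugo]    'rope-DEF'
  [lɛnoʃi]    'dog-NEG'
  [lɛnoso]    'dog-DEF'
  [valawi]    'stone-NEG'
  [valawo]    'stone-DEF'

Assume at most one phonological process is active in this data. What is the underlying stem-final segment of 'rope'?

The root 'rope' surfaces as [fuvudʒi] and [fuvugo], with a stem-final [dʒ] ~ [g] alternation.
If /g/ were underlying and a rule turned it into [dʒ] before the NEG suffix, 'night' would also alternate; but it has [g] in both [bunɔgi] and [bunɔgo].
Therefore /dʒ/ is basic and [g] is derived by depalatalization (palato-alveolar /dʒ/ and /ʃ/ become [g] and [s] when no front vowel follows).

/dʒ/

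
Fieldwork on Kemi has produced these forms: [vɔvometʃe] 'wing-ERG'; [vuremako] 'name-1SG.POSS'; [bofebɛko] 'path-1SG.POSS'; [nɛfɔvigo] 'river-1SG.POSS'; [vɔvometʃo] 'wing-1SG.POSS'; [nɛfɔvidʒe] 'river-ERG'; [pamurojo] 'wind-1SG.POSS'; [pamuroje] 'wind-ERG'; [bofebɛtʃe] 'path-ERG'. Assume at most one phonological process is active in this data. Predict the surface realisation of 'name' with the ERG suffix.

[vurematʃe]

In [bofebɛko] and [bofebɛtʃe] the final segment of 'path' alternates: [k] ~ [tʃ].
The stem 'wing' ([vɔvometʃo], [vɔvometʃe]) shows [tʃ] unchanged in both environments, so [tʃ] cannot be basic with [k] derived before the 1SG.POSS suffix.
So /k/ is underlying, and a rule of palatalization before a front vowel — /k/ and /g/ become palato-alveolar [tʃ] and [dʒ] before a front vowel — gives [tʃ].
From [vuremako] the stem 'name' is /vuremak/; before a front vowel this yields [vurematʃe].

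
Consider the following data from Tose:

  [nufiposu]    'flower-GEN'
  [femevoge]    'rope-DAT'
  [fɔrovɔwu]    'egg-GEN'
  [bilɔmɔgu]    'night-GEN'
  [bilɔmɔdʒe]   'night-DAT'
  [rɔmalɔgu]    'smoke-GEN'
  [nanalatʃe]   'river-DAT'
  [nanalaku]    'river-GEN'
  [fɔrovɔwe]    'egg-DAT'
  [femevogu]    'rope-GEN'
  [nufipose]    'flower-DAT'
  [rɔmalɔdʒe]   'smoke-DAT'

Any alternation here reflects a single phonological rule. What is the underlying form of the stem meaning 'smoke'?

The stem for 'smoke' ends in [g] in [rɔmalɔgu] but [dʒ] in [rɔmalɔdʒe].
Compare 'rope', with invariant [g] in [femevogu] and [femevoge]: an analysis with underlying /g/ and a rule producing [dʒ] before the DAT suffix would wrongly predict alternation here too.
The underlying segment must be /dʒ/; palato-alveolar /tʃ/ and /dʒ/ become [k] and [g] when no front vowel follows, yielding [g] there.
Hence 'smoke' is /rɔmalɔdʒ/ underlyingly.

/rɔmalɔdʒ/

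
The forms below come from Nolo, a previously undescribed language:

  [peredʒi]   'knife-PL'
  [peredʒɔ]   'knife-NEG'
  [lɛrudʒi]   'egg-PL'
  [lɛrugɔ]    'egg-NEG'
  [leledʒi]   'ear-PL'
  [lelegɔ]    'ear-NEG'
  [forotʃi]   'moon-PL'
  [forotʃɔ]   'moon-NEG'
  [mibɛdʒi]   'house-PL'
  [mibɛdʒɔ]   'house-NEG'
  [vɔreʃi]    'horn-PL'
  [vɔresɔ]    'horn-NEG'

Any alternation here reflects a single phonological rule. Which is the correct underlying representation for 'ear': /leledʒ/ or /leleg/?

/leleg/

The stem for 'ear' ends in [dʒ] in [leledʒi] but [g] in [lelegɔ].
Compare 'knife', with invariant [dʒ] in [peredʒi] and [peredʒɔ]: an analysis with underlying /dʒ/ and a rule producing [g] before the NEG suffix would wrongly predict alternation here too.
Therefore /g/ is basic and [dʒ] is derived by palatalization before a front vowel (/g/ and /s/ become palato-alveolar [dʒ] and [ʃ] before a front vowel).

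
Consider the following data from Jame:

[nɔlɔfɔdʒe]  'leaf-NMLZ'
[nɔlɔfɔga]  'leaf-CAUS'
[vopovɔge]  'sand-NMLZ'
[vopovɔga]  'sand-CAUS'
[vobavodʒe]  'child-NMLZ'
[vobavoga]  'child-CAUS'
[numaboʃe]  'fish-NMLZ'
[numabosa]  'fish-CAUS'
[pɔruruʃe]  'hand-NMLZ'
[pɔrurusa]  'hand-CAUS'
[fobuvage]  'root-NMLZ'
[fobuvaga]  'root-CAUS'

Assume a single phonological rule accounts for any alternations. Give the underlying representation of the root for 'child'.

The stem for 'child' ends in [dʒ] in [vobavodʒe] but [g] in [vobavoga].
But 'sand' keeps [g] in both environments ([vopovɔge], [vopovɔga]), so there is no rule changing /g/ to [dʒ] before the NMLZ suffix.
So /dʒ/ is underlying, and a rule of depalatalization — palato-alveolar /dʒ/ and /ʃ/ become [g] and [s] when no front vowel follows — gives [g].

/vobavodʒ/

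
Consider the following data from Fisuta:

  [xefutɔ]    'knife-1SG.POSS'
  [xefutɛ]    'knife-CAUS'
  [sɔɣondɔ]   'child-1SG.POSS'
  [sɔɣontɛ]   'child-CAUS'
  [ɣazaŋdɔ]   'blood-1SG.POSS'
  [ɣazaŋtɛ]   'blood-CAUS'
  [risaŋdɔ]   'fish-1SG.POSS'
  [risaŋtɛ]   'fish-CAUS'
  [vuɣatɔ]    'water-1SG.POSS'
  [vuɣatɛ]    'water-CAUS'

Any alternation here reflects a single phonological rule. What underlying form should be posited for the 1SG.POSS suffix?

The 1SG.POSS suffix surfaces as [-dɔ] and [-tɔ], depending on the final segment of the stem.
The CAUS suffix, which begins with [t], is invariant after every stem; so [t] is not altered by any rule here.
The 1SG.POSS suffix is therefore /-dɔ/ underlyingly, with post-vocalic devoicing: voiced stops become voiceless after a vowel.

/-dɔ/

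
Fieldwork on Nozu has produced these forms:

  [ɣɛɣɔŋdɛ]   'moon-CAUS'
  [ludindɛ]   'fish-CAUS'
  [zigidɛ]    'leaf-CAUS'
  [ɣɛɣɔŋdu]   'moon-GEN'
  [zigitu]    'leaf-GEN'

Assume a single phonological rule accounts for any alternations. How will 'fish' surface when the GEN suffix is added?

[ludindu]

The GEN suffix surfaces as [-du] and [-tu], depending on the final segment of the stem.
The CAUS suffix, which begins with [d], is invariant after every stem; so [d] is not altered by any rule here.
The GEN suffix is therefore /-tu/ underlyingly, with post-nasal voicing: voiceless stops become voiced after a nasal.
After 'fish', which ends in a nasal, the suffix surfaces as [-du], giving [ludindu].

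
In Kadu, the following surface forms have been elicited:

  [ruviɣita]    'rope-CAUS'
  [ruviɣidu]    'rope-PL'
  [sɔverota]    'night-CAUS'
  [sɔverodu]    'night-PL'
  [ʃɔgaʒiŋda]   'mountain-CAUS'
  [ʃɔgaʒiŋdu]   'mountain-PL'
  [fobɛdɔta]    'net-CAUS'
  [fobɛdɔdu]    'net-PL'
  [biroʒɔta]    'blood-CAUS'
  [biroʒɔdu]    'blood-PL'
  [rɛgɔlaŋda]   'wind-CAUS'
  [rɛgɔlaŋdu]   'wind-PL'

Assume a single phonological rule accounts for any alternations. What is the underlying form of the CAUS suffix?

The CAUS morpheme has two allomorphs, [-da] and [-ta].
By contrast the PL suffix keeps its initial [d] throughout — that segment must be underlying.
The CAUS suffix is therefore /-ta/ underlyingly, with post-nasal voicing: voiceless stops become voiced after a nasal.

/-ta/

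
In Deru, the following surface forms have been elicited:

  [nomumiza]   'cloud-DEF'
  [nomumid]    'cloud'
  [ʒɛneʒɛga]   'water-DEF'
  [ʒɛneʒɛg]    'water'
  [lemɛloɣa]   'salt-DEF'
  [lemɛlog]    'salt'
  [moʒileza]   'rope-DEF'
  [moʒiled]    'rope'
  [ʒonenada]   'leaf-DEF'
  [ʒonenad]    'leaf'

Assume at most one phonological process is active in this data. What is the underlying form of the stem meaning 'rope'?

/moʒilez/

The root 'rope' surfaces as [moʒileza] and [moʒiled], with a stem-final [z] ~ [d] alternation.
The stem 'leaf' ([ʒonenada], [ʒonenad]) shows [d] unchanged in both environments, so [d] cannot be basic with [z] derived before the DEF suffix.
The alternation reflects word-final hardening: voiced fricatives become stops word-finally. /z/ is underlying.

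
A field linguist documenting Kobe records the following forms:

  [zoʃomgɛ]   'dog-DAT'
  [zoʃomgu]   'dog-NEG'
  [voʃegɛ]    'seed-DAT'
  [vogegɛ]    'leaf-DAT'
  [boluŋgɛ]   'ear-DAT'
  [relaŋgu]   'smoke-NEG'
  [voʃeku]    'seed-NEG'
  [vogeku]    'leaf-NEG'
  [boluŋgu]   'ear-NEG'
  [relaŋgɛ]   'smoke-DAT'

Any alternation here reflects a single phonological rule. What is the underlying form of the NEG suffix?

The NEG suffix surfaces as [-gu] and [-ku], depending on the final segment of the stem.
The DAT suffix, which begins with [g], is invariant after every stem; so [g] is not altered by any rule here.
So the underlying form is /-ku/, and voiceless stops become voiced after a nasal.

/-ku/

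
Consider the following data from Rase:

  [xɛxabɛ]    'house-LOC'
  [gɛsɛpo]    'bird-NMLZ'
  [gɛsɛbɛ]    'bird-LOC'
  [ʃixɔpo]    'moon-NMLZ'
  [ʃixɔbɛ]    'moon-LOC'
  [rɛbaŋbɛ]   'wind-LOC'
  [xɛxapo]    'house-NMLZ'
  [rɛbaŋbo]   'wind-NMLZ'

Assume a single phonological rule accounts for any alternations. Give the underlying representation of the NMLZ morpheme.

The NMLZ suffix surfaces as [-bo] and [-po], depending on the final segment of the stem.
The LOC suffix, which begins with [b], is invariant after every stem; so [b] is not altered by any rule here.
The NMLZ suffix is therefore /-po/ underlyingly, with post-nasal voicing: voiceless stops become voiced after a nasal.

/-po/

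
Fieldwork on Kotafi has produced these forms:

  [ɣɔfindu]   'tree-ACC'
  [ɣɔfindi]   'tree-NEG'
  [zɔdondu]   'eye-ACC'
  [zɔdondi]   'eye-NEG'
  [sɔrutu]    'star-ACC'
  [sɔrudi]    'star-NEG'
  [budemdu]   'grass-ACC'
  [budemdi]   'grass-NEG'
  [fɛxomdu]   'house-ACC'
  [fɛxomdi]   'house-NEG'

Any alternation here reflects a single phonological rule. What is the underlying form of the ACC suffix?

/-tu/

The ACC morpheme has two allomorphs, [-du] and [-tu].
By contrast the NEG suffix keeps its initial [d] throughout — that segment must be underlying.
The ACC suffix is therefore /-tu/ underlyingly, with post-nasal voicing: voiceless stops become voiced after a nasal.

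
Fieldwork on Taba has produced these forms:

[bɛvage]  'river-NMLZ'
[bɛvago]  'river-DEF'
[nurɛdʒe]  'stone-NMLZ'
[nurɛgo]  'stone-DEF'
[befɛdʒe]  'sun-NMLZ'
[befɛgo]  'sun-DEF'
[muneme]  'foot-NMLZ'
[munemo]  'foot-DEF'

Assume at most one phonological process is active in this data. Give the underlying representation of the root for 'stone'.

The stem for 'stone' ends in [dʒ] in [nurɛdʒe] but [g] in [nurɛgo].
The stem 'river' ([bɛvage], [bɛvago]) shows [g] unchanged in both environments, so [g] cannot be basic with [dʒ] derived before the NMLZ suffix.
The underlying segment must be /dʒ/; palato-alveolar /dʒ/ becomes [g] when no front vowel follows, yielding [g] there.
Hence 'stone' is /nurɛdʒ/ underlyingly.

/nurɛdʒ/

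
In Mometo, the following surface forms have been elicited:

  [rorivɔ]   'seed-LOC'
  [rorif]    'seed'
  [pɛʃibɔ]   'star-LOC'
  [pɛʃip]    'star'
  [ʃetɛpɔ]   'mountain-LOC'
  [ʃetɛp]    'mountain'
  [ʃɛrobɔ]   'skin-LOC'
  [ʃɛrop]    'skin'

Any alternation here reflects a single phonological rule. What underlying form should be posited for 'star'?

/pɛʃib/

'star' shows [b] ~ [p] at the end of the stem ([pɛʃibɔ] vs [pɛʃip]).
Compare 'mountain', with invariant [p] in [ʃetɛpɔ] and [ʃetɛp]: an analysis with underlying /p/ and a rule producing [b] before the LOC suffix would wrongly predict alternation here too.
The alternation reflects word-final obstruent devoicing: voiced obstruents become voiceless word-finally. /b/ is underlying.
So 'star' = /pɛʃib/.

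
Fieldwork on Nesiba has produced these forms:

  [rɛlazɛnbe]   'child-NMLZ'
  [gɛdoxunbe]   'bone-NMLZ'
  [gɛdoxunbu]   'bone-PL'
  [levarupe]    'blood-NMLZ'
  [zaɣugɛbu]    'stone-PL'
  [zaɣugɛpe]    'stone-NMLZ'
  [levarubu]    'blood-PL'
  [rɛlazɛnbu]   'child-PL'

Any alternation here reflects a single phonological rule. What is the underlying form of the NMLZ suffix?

/-pe/

The NMLZ suffix surfaces as [-be] and [-pe], depending on the final segment of the stem.
The PL suffix, which begins with [b], is invariant after every stem; so [b] is not altered by any rule here.
The NMLZ suffix is therefore /-pe/ underlyingly, with post-nasal voicing: voiceless stops become voiced after a nasal.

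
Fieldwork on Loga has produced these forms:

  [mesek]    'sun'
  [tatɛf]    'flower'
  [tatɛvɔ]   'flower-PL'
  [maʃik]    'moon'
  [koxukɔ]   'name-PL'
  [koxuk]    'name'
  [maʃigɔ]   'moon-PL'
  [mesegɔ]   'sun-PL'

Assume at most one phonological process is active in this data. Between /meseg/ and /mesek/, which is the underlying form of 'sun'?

/meseg/

The stem for 'sun' ends in [k] in [mesek] but [g] in [mesegɔ].
Compare 'name', with invariant [k] in [koxuk] and [koxukɔ]: an analysis with underlying /k/ and a rule producing [g] before the PL suffix would wrongly predict alternation here too.
So /g/ is underlying, and a rule of word-final obstruent devoicing — voiced obstruents become voiceless word-finally — gives [k].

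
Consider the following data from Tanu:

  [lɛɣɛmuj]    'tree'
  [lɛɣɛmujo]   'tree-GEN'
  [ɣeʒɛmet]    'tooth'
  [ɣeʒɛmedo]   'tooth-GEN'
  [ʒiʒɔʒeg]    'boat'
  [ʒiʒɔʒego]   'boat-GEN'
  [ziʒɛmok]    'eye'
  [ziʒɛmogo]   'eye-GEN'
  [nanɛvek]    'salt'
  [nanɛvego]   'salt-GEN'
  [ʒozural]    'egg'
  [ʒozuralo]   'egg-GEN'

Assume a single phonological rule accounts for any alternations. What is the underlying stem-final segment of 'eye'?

In [ziʒɛmok] and [ziʒɛmogo] the final segment of 'eye' alternates: [k] ~ [g].
But 'boat' keeps [g] in both environments ([ʒiʒɔʒeg], [ʒiʒɔʒego]), so there is no rule changing /g/ to [k] in isolation.
The underlying segment must be /k/; voiceless stops become voiced between vowels, yielding [g] there.

/k/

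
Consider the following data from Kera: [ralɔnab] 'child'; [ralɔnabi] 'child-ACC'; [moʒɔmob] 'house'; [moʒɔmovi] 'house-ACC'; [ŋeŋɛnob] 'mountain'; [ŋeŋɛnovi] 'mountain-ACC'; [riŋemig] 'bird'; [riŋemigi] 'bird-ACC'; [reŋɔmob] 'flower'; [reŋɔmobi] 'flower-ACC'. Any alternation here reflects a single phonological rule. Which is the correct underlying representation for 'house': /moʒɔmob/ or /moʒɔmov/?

/moʒɔmov/

The root 'house' surfaces as [moʒɔmob] and [moʒɔmovi], with a stem-final [b] ~ [v] alternation.
The stem 'child' ([ralɔnab], [ralɔnabi]) shows [b] unchanged in both environments, so [b] cannot be basic with [v] derived before the ACC suffix.
The underlying segment must be /v/; voiced fricatives become stops word-finally, yielding [b] there.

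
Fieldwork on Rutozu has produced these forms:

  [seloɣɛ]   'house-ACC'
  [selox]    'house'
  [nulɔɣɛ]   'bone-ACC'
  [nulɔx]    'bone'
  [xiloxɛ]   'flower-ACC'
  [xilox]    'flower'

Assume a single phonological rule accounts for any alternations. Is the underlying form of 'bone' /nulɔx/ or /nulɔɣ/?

The root 'bone' surfaces as [nulɔɣɛ] and [nulɔx], with a stem-final [ɣ] ~ [x] alternation.
But 'flower' keeps [x] in both environments ([xiloxɛ], [xilox]), so there is no rule changing /x/ to [ɣ] before the ACC suffix.
The underlying segment must be /ɣ/; voiced obstruents become voiceless word-finally, yielding [x] there.

/nulɔɣ/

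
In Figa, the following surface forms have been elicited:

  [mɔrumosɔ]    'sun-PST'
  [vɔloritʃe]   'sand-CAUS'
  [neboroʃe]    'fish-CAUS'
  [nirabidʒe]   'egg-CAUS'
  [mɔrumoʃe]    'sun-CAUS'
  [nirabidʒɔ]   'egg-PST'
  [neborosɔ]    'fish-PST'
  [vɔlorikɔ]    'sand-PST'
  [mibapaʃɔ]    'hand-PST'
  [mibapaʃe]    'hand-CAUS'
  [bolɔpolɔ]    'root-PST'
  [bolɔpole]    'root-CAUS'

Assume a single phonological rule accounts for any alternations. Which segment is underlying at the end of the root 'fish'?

/s/

In [neboroʃe] and [neborosɔ] the final segment of 'fish' alternates: [ʃ] ~ [s].
But 'hand' keeps [ʃ] in both environments ([mibapaʃe], [mibapaʃɔ]), so there is no rule changing /ʃ/ to [s] before the PST suffix.
The alternation reflects palatalization before a front vowel: /k/ and /s/ become palato-alveolar [tʃ] and [ʃ] before a front vowel. /s/ is underlying.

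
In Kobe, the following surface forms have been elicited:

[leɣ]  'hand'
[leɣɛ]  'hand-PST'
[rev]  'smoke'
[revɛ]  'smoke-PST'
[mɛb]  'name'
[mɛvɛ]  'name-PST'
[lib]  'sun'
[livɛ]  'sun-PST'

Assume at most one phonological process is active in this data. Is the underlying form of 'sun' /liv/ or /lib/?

'sun' shows [b] ~ [v] at the end of the stem ([lib] vs [livɛ]).
If /v/ were underlying and a rule turned it into [b] in isolation, 'smoke' would also alternate; but it has [v] in both [rev] and [revɛ].
The underlying segment must be /b/; voiced stops become fricatives between vowels, yielding [v] there.

/lib/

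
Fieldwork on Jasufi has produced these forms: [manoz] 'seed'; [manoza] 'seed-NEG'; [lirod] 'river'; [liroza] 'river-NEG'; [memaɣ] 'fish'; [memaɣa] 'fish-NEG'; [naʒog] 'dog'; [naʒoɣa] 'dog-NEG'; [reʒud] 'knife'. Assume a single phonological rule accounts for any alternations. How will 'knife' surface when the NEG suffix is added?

[reʒuza]

The stem for 'river' ends in [d] in [lirod] but [z] in [liroza].
But 'seed' keeps [z] in both environments ([manoz], [manoza]), so there is no rule changing /z/ to [d] in isolation.
So /d/ is underlying, and a rule of intervocalic spirantization — voiced stops become fricatives between vowels — gives [z].
From [reʒud] the stem 'knife' is /reʒud/; between vowels this yields [reʒuza].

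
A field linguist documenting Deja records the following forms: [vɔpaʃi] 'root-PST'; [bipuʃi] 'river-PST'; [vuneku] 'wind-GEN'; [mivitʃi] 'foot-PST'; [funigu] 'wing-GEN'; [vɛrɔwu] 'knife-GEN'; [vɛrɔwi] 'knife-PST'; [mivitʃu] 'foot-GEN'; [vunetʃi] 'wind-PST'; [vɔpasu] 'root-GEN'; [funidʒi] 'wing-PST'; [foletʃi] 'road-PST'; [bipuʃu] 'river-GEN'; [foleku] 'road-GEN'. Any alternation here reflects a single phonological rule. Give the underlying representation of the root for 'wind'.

'wind' shows [k] ~ [tʃ] at the end of the stem ([vuneku] vs [vunetʃi]).
The stem 'foot' ([mivitʃu], [mivitʃi]) shows [tʃ] unchanged in both environments, so [tʃ] cannot be basic with [k] derived before the GEN suffix.
Therefore /k/ is basic and [tʃ] is derived by palatalization before a front vowel (/k/, /g/ and /s/ become palato-alveolar [tʃ], [dʒ] and [ʃ] before a front vowel).
The underlying form of 'wind' is therefore /vunek/.

/vunek/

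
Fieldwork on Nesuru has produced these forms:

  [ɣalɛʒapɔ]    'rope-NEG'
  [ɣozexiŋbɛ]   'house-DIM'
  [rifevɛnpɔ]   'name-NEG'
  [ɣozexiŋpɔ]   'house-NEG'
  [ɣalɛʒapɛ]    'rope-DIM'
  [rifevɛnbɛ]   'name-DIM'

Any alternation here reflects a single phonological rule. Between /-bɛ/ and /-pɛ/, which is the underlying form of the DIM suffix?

The DIM suffix surfaces as [-bɛ] and [-pɛ], depending on the final segment of the stem.
By contrast the NEG suffix keeps its initial [p] throughout — that segment must be underlying.
So the underlying form is /-bɛ/, and voiced stops become voiceless after a vowel.

/-bɛ/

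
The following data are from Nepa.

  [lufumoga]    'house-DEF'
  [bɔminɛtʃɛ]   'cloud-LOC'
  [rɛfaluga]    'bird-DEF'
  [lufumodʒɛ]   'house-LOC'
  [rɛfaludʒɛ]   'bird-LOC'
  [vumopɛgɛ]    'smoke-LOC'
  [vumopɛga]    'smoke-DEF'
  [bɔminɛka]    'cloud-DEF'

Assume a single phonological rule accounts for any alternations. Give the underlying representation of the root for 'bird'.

'bird' shows [dʒ] ~ [g] at the end of the stem ([rɛfaludʒɛ] vs [rɛfaluga]).
If /g/ were underlying and a rule turned it into [dʒ] before the LOC suffix, 'smoke' would also alternate; but it has [g] in both [vumopɛgɛ] and [vumopɛga].
So /dʒ/ is underlying, and a rule of depalatalization — palato-alveolar /tʃ/ and /dʒ/ become [k] and [g] when no front vowel follows — gives [g].
The underlying form of 'bird' is therefore /rɛfaludʒ/.

/rɛfaludʒ/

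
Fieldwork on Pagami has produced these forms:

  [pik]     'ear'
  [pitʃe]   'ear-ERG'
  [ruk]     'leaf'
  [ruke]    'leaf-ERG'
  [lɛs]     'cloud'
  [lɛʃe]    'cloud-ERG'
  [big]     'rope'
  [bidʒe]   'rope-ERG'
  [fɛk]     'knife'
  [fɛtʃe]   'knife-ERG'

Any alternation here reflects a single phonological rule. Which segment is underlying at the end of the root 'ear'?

/tʃ/

In [pik] and [pitʃe] the final segment of 'ear' alternates: [k] ~ [tʃ].
But 'leaf' keeps [k] in both environments ([ruk], [ruke]), so there is no rule changing /k/ to [tʃ] before the ERG suffix.
Therefore /tʃ/ is basic and [k] is derived by depalatalization (palato-alveolar /tʃ/, /dʒ/ and /ʃ/ become [k], [g] and [s] when no front vowel follows).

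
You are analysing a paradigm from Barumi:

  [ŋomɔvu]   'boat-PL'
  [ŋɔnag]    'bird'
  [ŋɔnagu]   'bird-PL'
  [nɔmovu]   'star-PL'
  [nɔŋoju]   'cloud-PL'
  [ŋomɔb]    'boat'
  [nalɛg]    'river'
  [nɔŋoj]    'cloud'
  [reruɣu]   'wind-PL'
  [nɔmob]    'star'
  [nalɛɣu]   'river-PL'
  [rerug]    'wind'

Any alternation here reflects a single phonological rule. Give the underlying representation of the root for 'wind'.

/reruɣ/

The stem for 'wind' ends in [g] in [rerug] but [ɣ] in [reruɣu].
But 'bird' keeps [g] in both environments ([ŋɔnag], [ŋɔnagu]), so there is no rule changing /g/ to [ɣ] before the PL suffix.
Therefore /ɣ/ is basic and [g] is derived by word-final hardening (voiced fricatives become stops word-finally).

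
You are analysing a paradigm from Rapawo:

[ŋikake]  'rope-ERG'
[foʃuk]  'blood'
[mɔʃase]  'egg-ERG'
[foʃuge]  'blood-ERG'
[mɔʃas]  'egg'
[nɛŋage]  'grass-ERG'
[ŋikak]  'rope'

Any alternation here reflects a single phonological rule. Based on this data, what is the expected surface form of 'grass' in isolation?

'blood' shows [k] ~ [g] at the end of the stem ([foʃuk] vs [foʃuge]).
The stem 'rope' ([ŋikak], [ŋikake]) shows [k] unchanged in both environments, so [k] cannot be basic with [g] derived before the ERG suffix.
Therefore /g/ is basic and [k] is derived by word-final obstruent devoicing (voiced obstruents become voiceless word-finally).
The one attested form of 'grass', [nɛŋage], shows underlying /nɛŋag/. Applying the same rule word-finally gives [nɛŋak].

[nɛŋak]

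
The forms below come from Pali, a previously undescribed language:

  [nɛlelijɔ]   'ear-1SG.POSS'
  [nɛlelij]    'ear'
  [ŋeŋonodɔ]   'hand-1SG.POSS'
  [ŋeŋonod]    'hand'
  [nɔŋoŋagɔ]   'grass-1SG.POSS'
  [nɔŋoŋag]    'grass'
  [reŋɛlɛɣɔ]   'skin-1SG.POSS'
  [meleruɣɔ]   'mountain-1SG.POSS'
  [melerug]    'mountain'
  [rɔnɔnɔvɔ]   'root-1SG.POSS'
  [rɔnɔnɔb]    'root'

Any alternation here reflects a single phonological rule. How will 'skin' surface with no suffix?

[reŋɛlɛg]

The stem for 'mountain' ends in [ɣ] in [meleruɣɔ] but [g] in [melerug].
Compare 'grass', with invariant [g] in [nɔŋoŋagɔ] and [nɔŋoŋag]: an analysis with underlying /g/ and a rule producing [ɣ] before the 1SG.POSS suffix would wrongly predict alternation here too.
The underlying segment must be /ɣ/; voiced fricatives become stops word-finally, yielding [g] there.
The one attested form of 'skin', [reŋɛlɛɣɔ], shows underlying /reŋɛlɛɣ/. Applying the same rule word-finally gives [reŋɛlɛg].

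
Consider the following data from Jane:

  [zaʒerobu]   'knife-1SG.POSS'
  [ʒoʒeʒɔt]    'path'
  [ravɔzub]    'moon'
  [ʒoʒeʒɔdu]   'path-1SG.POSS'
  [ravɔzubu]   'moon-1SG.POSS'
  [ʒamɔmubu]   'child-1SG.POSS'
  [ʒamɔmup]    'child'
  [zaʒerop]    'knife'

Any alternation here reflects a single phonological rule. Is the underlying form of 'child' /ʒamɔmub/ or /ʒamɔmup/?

/ʒamɔmup/

In [ʒamɔmup] and [ʒamɔmubu] the final segment of 'child' alternates: [p] ~ [b].
The stem 'moon' ([ravɔzub], [ravɔzubu]) shows [b] unchanged in both environments, so [b] cannot be basic with [p] derived in isolation.
So /p/ is underlying, and a rule of intervocalic voicing — voiceless stops become voiced between vowels — gives [b].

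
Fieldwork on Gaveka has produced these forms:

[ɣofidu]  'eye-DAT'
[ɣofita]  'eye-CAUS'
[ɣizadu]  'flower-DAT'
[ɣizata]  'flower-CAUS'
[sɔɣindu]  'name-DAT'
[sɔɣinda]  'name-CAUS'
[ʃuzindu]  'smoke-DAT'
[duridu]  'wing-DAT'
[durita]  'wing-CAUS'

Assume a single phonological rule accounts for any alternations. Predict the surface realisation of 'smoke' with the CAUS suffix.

The CAUS suffix surfaces as [-da] and [-ta], depending on the final segment of the stem.
The DAT suffix, which begins with [d], is invariant after every stem; so [d] is not altered by any rule here.
The CAUS suffix is therefore /-ta/ underlyingly, with post-nasal voicing: voiceless stops become voiced after a nasal.
After 'smoke', which ends in a nasal, the suffix surfaces as [-da], giving [ʃuzinda].

[ʃuzinda]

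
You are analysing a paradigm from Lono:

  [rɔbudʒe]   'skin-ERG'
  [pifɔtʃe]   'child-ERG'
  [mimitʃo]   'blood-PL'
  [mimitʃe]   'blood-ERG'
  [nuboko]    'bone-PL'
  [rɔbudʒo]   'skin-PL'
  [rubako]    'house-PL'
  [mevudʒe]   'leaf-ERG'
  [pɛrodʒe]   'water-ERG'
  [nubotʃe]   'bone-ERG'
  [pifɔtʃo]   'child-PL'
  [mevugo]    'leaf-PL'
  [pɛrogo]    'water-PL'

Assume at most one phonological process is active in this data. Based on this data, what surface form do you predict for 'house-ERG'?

The stem for 'bone' ends in [k] in [nuboko] but [tʃ] in [nubotʃe].
But 'blood' keeps [tʃ] in both environments ([mimitʃo], [mimitʃe]), so there is no rule changing /tʃ/ to [k] before the PL suffix.
So /k/ is underlying, and a rule of palatalization before a front vowel — /k/ and /g/ become palato-alveolar [tʃ] and [dʒ] before a front vowel — gives [tʃ].
From [rubako] the stem 'house' is /rubak/; before a front vowel this yields [rubatʃe].

[rubatʃe]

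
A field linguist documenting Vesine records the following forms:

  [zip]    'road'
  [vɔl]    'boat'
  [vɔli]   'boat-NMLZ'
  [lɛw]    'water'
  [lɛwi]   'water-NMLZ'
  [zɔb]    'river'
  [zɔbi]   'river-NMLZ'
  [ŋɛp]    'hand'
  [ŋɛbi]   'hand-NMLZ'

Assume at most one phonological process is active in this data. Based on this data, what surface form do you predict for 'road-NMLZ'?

The stem for 'hand' ends in [p] in [ŋɛp] but [b] in [ŋɛbi].
The stem 'river' ([zɔb], [zɔbi]) shows [b] unchanged in both environments, so [b] cannot be basic with [p] derived in isolation.
The underlying segment must be /p/; voiceless stops become voiced between vowels, yielding [b] there.
From [zip] the stem 'road' is /zip/; between vowels this yields [zibi].

[zibi]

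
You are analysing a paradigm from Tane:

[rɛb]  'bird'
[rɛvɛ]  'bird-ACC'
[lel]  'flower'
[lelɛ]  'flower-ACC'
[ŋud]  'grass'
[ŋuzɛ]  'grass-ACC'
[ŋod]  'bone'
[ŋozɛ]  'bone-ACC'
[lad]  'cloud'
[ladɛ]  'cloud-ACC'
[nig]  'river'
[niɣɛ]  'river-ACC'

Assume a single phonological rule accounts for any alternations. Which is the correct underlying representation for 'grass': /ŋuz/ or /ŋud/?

/ŋuz/

In [ŋud] and [ŋuzɛ] the final segment of 'grass' alternates: [d] ~ [z].
But 'cloud' keeps [d] in both environments ([lad], [ladɛ]), so there is no rule changing /d/ to [z] before the ACC suffix.
Therefore /z/ is basic and [d] is derived by word-final hardening (voiced fricatives become stops word-finally).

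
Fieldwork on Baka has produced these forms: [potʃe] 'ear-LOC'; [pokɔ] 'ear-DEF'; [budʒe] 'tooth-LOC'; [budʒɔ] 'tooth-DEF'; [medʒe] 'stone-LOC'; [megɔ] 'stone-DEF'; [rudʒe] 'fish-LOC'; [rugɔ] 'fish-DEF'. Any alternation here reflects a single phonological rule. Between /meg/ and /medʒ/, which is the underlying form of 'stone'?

'stone' shows [dʒ] ~ [g] at the end of the stem ([medʒe] vs [megɔ]).
Compare 'tooth', with invariant [dʒ] in [budʒe] and [budʒɔ]: an analysis with underlying /dʒ/ and a rule producing [g] before the DEF suffix would wrongly predict alternation here too.
So /g/ is underlying, and a rule of palatalization before a front vowel — /k/ and /g/ become palato-alveolar [tʃ] and [dʒ] before a front vowel — gives [dʒ].

/meg/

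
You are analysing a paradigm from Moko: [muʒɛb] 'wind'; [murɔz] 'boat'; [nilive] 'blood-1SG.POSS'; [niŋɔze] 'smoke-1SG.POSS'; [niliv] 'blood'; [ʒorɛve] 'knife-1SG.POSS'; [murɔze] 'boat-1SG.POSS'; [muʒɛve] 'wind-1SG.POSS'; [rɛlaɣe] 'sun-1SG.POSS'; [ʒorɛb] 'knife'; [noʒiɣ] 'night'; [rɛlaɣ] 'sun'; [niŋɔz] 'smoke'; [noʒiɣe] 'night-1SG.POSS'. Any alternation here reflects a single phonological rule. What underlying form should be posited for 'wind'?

'wind' shows [b] ~ [v] at the end of the stem ([muʒɛb] vs [muʒɛve]).
Compare 'blood', with invariant [v] in [niliv] and [nilive]: an analysis with underlying /v/ and a rule producing [b] in isolation would wrongly predict alternation here too.
Therefore /b/ is basic and [v] is derived by intervocalic spirantization (voiced stops become fricatives between vowels).
Hence 'wind' is /muʒɛb/ underlyingly.

/muʒɛb/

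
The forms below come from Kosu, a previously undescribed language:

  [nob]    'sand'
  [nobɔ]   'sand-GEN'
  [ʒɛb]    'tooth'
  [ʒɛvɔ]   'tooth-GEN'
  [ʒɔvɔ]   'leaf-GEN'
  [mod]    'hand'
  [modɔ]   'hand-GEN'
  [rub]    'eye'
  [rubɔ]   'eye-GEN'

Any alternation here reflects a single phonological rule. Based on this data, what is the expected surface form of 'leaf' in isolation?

The root 'tooth' surfaces as [ʒɛb] and [ʒɛvɔ], with a stem-final [b] ~ [v] alternation.
Compare 'eye', with invariant [b] in [rub] and [rubɔ]: an analysis with underlying /b/ and a rule producing [v] before the GEN suffix would wrongly predict alternation here too.
So /v/ is underlying, and a rule of word-final hardening — voiced fricatives become stops word-finally — gives [b].
From [ʒɔvɔ] the stem 'leaf' is /ʒɔv/; word-finally this yields [ʒɔb].

[ʒɔb]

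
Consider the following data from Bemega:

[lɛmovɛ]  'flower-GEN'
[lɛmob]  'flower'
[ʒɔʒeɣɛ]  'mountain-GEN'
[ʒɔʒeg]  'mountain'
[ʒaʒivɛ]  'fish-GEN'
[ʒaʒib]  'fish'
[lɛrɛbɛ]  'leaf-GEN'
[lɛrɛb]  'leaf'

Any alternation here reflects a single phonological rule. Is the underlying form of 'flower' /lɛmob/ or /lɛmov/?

The root 'flower' surfaces as [lɛmovɛ] and [lɛmob], with a stem-final [v] ~ [b] alternation.
If /b/ were underlying and a rule turned it into [v] before the GEN suffix, 'leaf' would also alternate; but it has [b] in both [lɛrɛbɛ] and [lɛrɛb].
So /v/ is underlying, and a rule of word-final hardening — voiced fricatives become stops word-finally — gives [b].

/lɛmov/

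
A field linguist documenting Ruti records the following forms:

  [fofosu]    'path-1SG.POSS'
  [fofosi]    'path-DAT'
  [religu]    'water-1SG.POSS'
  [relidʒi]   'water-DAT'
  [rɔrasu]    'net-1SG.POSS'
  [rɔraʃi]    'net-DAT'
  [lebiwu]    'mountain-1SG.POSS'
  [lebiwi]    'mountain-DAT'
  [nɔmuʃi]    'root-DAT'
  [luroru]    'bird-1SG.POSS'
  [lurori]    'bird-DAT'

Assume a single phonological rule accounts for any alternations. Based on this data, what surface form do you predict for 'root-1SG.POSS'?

[nɔmusu]

In [rɔrasu] and [rɔraʃi] the final segment of 'net' alternates: [s] ~ [ʃ].
If /s/ were underlying and a rule turned it into [ʃ] before the DAT suffix, 'path' would also alternate; but it has [s] in both [fofosu] and [fofosi].
So /ʃ/ is underlying, and a rule of depalatalization — palato-alveolar /dʒ/ and /ʃ/ become [g] and [s] when no front vowel follows — gives [s].
The one attested form of 'root', [nɔmuʃi], shows underlying /nɔmuʃ/. Applying the same rule when no front vowel follows gives [nɔmusu].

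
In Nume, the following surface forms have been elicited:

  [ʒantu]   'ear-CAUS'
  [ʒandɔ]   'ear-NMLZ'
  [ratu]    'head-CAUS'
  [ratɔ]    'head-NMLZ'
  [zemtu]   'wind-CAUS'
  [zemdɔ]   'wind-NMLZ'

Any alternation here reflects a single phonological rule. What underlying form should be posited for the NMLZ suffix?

The NMLZ suffix surfaces as [-dɔ] and [-tɔ], depending on the final segment of the stem.
By contrast the CAUS suffix keeps its initial [t] throughout — that segment must be underlying.
So the underlying form is /-dɔ/, and voiced stops become voiceless after a vowel.

/-dɔ/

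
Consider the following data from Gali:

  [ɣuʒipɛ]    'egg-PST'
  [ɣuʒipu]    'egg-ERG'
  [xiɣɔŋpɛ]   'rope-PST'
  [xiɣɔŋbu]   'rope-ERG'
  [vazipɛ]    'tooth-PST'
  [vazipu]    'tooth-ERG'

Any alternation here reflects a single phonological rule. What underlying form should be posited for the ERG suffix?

/-bu/

The ERG morpheme has two allomorphs, [-bu] and [-pu].
By contrast the PST suffix keeps its initial [p] throughout — that segment must be underlying.
The ERG suffix is therefore /-bu/ underlyingly, with post-vocalic devoicing: voiced stops become voiceless after a vowel.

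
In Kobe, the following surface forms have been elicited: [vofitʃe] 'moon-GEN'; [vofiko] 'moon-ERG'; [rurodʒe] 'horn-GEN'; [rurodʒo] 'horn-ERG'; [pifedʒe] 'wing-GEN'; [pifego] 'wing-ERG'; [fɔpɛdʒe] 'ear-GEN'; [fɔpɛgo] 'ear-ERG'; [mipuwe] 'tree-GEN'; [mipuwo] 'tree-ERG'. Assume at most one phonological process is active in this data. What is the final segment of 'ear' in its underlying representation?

/g/

The stem for 'ear' ends in [dʒ] in [fɔpɛdʒe] but [g] in [fɔpɛgo].
The stem 'horn' ([rurodʒe], [rurodʒo]) shows [dʒ] unchanged in both environments, so [dʒ] cannot be basic with [g] derived before the ERG suffix.
The underlying segment must be /g/; /k/ and /g/ become palato-alveolar [tʃ] and [dʒ] before a front vowel, yielding [dʒ] there.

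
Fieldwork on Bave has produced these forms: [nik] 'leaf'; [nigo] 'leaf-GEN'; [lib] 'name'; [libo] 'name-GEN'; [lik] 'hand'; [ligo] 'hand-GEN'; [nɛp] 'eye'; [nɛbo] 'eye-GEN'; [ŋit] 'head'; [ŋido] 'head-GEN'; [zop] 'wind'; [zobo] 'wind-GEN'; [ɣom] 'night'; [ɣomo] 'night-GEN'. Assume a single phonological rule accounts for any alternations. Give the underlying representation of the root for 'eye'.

In [nɛp] and [nɛbo] the final segment of 'eye' alternates: [p] ~ [b].
If /b/ were underlying and a rule turned it into [p] in isolation, 'name' would also alternate; but it has [b] in both [lib] and [libo].
The alternation reflects intervocalic voicing: voiceless stops become voiced between vowels. /p/ is underlying.

/nɛp/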